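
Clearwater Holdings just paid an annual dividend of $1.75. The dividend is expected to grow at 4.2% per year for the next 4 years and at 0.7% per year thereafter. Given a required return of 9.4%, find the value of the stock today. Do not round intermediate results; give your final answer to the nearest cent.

$22.88

D_1 = 1.82350
D_2 = 1.90009
D_3 = 1.97989
D_4 = 2.06305
Terminal value at year 4: TV = D_4×(1+g_2)/(r−g_2) = 2.07749/0.087 = 23.87917
P_0 = D_1/(1+r)^1 + D_2/(1+r)^2 + D_3/(1+r)^3 + D_4/(1+r)^4 + TV/(1+r)^4
    = 1.66682 + 1.58759 + 1.51213 + 1.44026 + 16.67055 = 22.87734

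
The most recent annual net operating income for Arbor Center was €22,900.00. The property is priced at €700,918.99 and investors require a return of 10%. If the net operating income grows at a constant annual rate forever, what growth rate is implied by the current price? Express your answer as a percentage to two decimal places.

6.52%

P = D₀(1+g)/(r−g) ⇒ P(r−g) = D₀(1+g) ⇒ g(P+D₀) = P·r − D₀
g = (P·r − D₀)/(P + D₀) = (€700,918.99×0.1 − €22,900.00) / (€700,918.99 + €22,900.00) = 0.065198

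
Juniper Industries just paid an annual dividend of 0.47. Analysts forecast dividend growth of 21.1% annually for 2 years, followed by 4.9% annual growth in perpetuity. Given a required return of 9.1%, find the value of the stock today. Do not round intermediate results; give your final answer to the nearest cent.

D_1 = 0.56917
D_2 = 0.68926
Terminal value at year 2: TV = D_2×(1+g_2)/(r−g_2) = 0.72304/0.042 = 17.21521
P_0 = D_1/(1+r)^1 + D_2/(1+r)^2 + TV/(1+r)^2
    = 0.52170 + 0.57908 + 14.46315 = 15.56392

15.56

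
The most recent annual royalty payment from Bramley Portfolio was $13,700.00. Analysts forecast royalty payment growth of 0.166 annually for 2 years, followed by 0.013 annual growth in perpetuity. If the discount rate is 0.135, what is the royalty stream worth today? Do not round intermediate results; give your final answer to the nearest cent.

D_1 = 15974.20000
D_2 = 18625.91720
Terminal value at year 2: TV = D_2×(1+g_2)/(r−g_2) = 18868.05412/0.122 = 154656.18134
P_0 = D_1/(1+r)^1 + D_2/(1+r)^2 + TV/(1+r)^2
    = 14074.18502 + 14458.59008 + 120053.70284 = 148586.47794

$148586.48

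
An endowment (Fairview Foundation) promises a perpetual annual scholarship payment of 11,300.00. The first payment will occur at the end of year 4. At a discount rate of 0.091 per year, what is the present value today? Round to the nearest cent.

95623.10

Value at end of year 3: C / r = 11,300.00 / 0.091 = 124,175.8242
Discount to today: PV = 124,175.8242 / (1 + 0.091)^3 = 124,175.8242 / 1.298597 = 95,623.10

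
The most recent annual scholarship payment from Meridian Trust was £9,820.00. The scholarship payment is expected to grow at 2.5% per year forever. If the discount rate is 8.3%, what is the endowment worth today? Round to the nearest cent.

D₁ = D₀ × (1 + g) = £9,820.00 × 1.025 = £10,065.5000
Growing perpetuity: P = D₁ / (r − g) = £10,065.5000 / (0.083 − 0.025) = £173,543.10

£173543.10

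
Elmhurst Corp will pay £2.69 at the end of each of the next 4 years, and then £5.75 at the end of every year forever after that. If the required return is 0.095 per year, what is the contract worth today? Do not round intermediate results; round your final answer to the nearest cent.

£50.72

PV of 4-year annuity: £2.69 × [1 − (1+0.095)^−4] / 0.095 = 8.62005
Perpetuity value at year 4: £5.75 / 0.095 = 60.52632
PV of perpetuity: 60.52632 / (1+0.095)^4 = 42.10055
Total PV = 8.62005 + 42.10055 = 50.72060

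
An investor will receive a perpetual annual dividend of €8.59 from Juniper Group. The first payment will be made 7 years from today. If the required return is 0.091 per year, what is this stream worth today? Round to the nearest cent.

Value at end of year 6: C / r = €8.59 / 0.091 = €94.3956
Discount to today: PV = €94.3956 / (1 + 0.091)^6 = €94.3956 / 1.686353 = €55.98

€55.98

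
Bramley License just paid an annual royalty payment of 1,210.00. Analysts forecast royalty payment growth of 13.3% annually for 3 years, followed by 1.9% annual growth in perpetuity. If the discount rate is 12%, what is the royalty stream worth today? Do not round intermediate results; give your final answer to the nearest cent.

D_1 = 1370.93000
D_2 = 1553.26369
D_3 = 1759.84776
Terminal value at year 3: TV = D_3×(1+g_2)/(r−g_2) = 1793.28487/0.101 = 17755.29572
P_0 = D_1/(1+r)^1 + D_2/(1+r)^2 + D_3/(1+r)^3 + TV/(1+r)^3
    = 1224.04464 + 1238.25230 + 1252.62488 + 12637.86879 = 16352.79061

16352.79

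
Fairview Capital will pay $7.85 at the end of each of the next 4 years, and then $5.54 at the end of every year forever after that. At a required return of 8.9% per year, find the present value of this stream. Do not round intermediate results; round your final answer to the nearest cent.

PV of 4-year annuity: $7.85 × [1 − (1+0.089)^−4] / 0.089 = 25.48772
Perpetuity value at year 4: $5.54 / 0.089 = 62.24719
PV of perpetuity: 62.24719 / (1+0.089)^4 = 44.25968
Total PV = 25.48772 + 44.25968 = 69.74740

$69.75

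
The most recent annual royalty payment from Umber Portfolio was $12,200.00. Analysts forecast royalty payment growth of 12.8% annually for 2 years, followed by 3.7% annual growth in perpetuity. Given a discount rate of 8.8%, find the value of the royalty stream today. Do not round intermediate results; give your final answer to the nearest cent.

D_1 = 13761.60000
D_2 = 15523.08480
Terminal value at year 2: TV = D_2×(1+g_2)/(r−g_2) = 16097.43894/0.051 = 315636.05760
P_0 = D_1/(1+r)^1 + D_2/(1+r)^2 + TV/(1+r)^2
    = 12648.52941 + 13113.54888 + 266642.16047 = 292404.23875

$292404.24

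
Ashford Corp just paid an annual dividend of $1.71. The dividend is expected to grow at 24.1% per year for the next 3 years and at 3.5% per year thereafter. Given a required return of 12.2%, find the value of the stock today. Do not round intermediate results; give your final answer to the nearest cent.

D_1 = 2.12211
D_2 = 2.63354
D_3 = 3.26822
Terminal value at year 3: TV = D_3×(1+g_2)/(r−g_2) = 3.38261/0.087 = 38.88056
P_0 = D_1/(1+r)^1 + D_2/(1+r)^2 + D_3/(1+r)^3 + TV/(1+r)^3
    = 1.89136 + 2.09196 + 2.31384 + 27.52669 = 33.82385

$33.82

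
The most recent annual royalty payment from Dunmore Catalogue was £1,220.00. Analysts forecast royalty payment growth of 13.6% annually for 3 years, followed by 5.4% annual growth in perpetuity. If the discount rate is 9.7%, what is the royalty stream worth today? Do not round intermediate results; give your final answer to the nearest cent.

D_1 = 1385.92000
D_2 = 1574.40512
D_3 = 1788.52422
Terminal value at year 3: TV = D_3×(1+g_2)/(r−g_2) = 1885.10452/0.043 = 43839.64009
P_0 = D_1/(1+r)^1 + D_2/(1+r)^2 + D_3/(1+r)^3 + TV/(1+r)^3
    = 1263.37284 + 1308.28764 + 1354.79923 + 33208.33469 = 37134.79439

£37134.79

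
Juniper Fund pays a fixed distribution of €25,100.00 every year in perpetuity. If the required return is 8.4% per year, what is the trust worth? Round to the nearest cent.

Level perpetuity: PV = C / r = €25,100.00 / 0.084 = €298,809.52

€298809.52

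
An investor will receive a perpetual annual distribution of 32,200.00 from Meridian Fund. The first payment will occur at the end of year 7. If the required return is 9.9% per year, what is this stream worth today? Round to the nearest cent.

Value at end of year 6: C / r = 32,200.00 / 0.099 = 325,252.5253
Discount to today: PV = 325,252.5253 / (1 + 0.099)^6 = 325,252.5253 / 1.761920 = 184,601.20

184601.20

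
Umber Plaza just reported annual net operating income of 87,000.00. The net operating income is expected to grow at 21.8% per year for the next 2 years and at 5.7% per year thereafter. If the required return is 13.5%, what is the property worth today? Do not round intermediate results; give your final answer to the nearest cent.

1551247.44

D_1 = 105966.00000
D_2 = 129066.58800
Terminal value at year 2: TV = D_2×(1+g_2)/(r−g_2) = 136423.38352/0.078 = 1749017.73738
P_0 = D_1/(1+r)^1 + D_2/(1+r)^2 + TV/(1+r)^2
    = 93362.11454 + 100189.47622 + 1357695.85079 = 1551247.44155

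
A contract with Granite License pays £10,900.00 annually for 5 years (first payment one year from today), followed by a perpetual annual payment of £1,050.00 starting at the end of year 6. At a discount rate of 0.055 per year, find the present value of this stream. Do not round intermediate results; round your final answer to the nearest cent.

PV of 5-year annuity: £10,900.00 × [1 − (1+0.055)^−5] / 0.055 = 46546.10078
Perpetuity value at year 5: £1,050.00 / 0.055 = 19090.90909
PV of perpetuity: 19090.90909 / (1+0.055)^5 = 14607.11039
Total PV = 46546.10078 + 14607.11039 = 61153.21118

£61153.21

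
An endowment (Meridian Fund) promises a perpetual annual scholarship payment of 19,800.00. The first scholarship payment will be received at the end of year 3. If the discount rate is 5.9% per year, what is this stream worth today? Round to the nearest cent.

Value at end of year 2: C / r = 19,800.00 / 0.059 = 335,593.2203
Discount to today: PV = 335,593.2203 / (1 + 0.059)^2 = 335,593.2203 / 1.121481 = 299,241.11

299241.11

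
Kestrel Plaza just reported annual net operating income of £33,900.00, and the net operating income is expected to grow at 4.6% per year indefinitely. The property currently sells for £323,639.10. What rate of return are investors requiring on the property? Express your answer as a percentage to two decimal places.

15.56%

D₁ = £33,900.00 × 1.046 = £35,459.4000
P = D₁/(r − g) ⇒ r = D₁/P + g = £35,459.4000/£323,639.10 + 0.046 = 0.109565 + 0.046 = 0.155565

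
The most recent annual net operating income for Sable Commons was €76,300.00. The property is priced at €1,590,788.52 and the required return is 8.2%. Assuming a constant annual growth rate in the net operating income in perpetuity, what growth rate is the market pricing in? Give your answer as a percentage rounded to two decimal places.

P = D₀(1+g)/(r−g) ⇒ P(r−g) = D₀(1+g) ⇒ g(P+D₀) = P·r − D₀
g = (P·r − D₀)/(P + D₀) = (€1,590,788.52×0.082 − €76,300.00) / (€1,590,788.52 + €76,300.00) = 0.032479

3.25%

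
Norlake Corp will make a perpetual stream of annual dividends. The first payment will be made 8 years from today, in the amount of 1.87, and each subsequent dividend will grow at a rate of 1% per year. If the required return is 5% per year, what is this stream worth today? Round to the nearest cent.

33.22

Value at end of year 7: C₁ / (r − g) = 1.87 / (0.05 − 0.01) = 46.7500
Discount to today: PV = 46.7500 / (1 + 0.05)^7 = 46.7500 / 1.407100 = 33.22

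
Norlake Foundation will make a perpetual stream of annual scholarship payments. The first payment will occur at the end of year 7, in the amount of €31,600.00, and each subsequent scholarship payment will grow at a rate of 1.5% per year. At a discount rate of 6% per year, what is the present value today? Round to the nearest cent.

€495038.96

Value at end of year 6: C₁ / (r − g) = €31,600.00 / (0.06 − 0.015) = €702,222.2222
Discount to today: PV = €702,222.2222 / (1 + 0.06)^6 = €702,222.2222 / 1.418519 = €495,038.96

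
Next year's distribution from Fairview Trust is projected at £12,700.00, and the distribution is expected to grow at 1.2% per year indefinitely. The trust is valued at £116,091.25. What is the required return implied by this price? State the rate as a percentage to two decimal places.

12.14%

P = D₁/(r − g) ⇒ r = D₁/P + g = £12,700.0000/£116,091.25 + 0.012 = 0.109397 + 0.012 = 0.121397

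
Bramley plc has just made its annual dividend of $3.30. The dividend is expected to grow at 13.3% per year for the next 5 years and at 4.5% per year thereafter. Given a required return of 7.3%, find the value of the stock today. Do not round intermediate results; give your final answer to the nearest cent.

D_1 = 3.73890
D_2 = 4.23617
D_3 = 4.79958
D_4 = 5.43793
D_5 = 6.16117
Terminal value at year 5: TV = D_5×(1+g_2)/(r−g_2) = 6.43843/0.028 = 229.94382
P_0 = D_1/(1+r)^1 + D_2/(1+r)^2 + D_3/(1+r)^3 + D_4/(1+r)^4 + D_5/(1+r)^5 + TV/(1+r)^5
    = 3.48453 + 3.67938 + 3.88512 + 4.10237 + 4.33176 + 161.66765 = 181.15082

$181.15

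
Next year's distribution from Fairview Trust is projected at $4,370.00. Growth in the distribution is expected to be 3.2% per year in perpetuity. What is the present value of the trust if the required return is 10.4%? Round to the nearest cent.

$60694.44

Growing perpetuity: P = D₁ / (r − g) = $4,370.0000 / (0.104 − 0.032) = $60,694.44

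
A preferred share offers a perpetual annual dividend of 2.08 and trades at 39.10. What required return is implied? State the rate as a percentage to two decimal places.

5.32%

P = C/r ⇒ r = C/P = 2.08/39.10 = 0.053197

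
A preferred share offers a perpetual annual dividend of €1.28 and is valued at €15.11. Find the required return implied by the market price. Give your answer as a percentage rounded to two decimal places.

8.47%

P = C/r ⇒ r = C/P = €1.28/€15.11 = 0.084712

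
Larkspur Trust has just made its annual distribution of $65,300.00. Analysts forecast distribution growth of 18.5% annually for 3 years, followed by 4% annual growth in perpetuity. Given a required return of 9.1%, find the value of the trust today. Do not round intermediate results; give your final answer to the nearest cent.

$1937944.95

D_1 = 77380.50000
D_2 = 91695.89250
D_3 = 108659.63261
Terminal value at year 3: TV = D_3×(1+g_2)/(r−g_2) = 113006.01792/0.051 = 2215804.27288
P_0 = D_1/(1+r)^1 + D_2/(1+r)^2 + D_3/(1+r)^3 + TV/(1+r)^3
    = 70926.21448 + 77037.18072 + 83674.66466 + 1706306.88727 = 1937944.94713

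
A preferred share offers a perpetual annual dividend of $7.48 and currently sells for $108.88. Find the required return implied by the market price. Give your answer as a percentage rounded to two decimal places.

P = C/r ⇒ r = C/P = $7.48/$108.88 = 0.068699

6.87%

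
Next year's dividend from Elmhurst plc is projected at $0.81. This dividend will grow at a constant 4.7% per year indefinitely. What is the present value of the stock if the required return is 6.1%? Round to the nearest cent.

$57.86

Growing perpetuity: P = D₁ / (r − g) = $0.8100 / (0.061 − 0.047) = $57.86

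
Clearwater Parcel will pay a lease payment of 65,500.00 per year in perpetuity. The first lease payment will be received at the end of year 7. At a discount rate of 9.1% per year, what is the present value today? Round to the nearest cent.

Value at end of year 6: C / r = 65,500.00 / 0.091 = 719,780.2198
Discount to today: PV = 719,780.2198 / (1 + 0.091)^6 = 719,780.2198 / 1.686353 = 426,826.53

426826.53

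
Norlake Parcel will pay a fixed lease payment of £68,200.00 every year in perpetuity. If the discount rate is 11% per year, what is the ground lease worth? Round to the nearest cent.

£620000.00

Level perpetuity: PV = C / r = £68,200.00 / 0.11 = £620,000.00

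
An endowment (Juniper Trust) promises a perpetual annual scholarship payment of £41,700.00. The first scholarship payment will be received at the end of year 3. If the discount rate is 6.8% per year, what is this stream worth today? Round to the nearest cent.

Value at end of year 2: C / r = £41,700.00 / 0.068 = £613,235.2941
Discount to today: PV = £613,235.2941 / (1 + 0.068)^2 = £613,235.2941 / 1.140624 = £537,631.41

£537631.41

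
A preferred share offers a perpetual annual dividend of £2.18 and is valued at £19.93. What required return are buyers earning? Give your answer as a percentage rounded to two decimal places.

10.94%

P = C/r ⇒ r = C/P = £2.18/£19.93 = 0.109383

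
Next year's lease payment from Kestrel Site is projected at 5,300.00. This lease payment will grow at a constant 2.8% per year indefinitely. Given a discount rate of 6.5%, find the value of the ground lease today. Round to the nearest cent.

Growing perpetuity: P = D₁ / (r − g) = 5,300.0000 / (0.065 − 0.028) = 143,243.24

143243.24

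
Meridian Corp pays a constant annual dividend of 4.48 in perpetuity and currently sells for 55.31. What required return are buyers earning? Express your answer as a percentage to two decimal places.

8.10%

P = C/r ⇒ r = C/P = 4.48/55.31 = 0.080998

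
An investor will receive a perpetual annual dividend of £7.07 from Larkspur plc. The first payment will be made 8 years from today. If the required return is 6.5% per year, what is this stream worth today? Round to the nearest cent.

Value at end of year 7: C / r = £7.07 / 0.065 = £108.7692
Discount to today: PV = £108.7692 / (1 + 0.065)^7 = £108.7692 / 1.553987 = £69.99

£69.99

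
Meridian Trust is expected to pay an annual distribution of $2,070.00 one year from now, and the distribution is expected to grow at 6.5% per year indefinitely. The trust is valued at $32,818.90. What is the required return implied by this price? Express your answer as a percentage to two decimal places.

12.81%

P = D₁/(r − g) ⇒ r = D₁/P + g = $2,070.0000/$32,818.90 + 0.065 = 0.063073 + 0.065 = 0.128073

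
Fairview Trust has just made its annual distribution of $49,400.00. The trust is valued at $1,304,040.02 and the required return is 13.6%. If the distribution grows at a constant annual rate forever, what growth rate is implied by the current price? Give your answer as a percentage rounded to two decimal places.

P = D₀(1+g)/(r−g) ⇒ P(r−g) = D₀(1+g) ⇒ g(P+D₀) = P·r − D₀
g = (P·r − D₀)/(P + D₀) = ($1,304,040.02×0.136 − $49,400.00) / ($1,304,040.02 + $49,400.00) = 0.094536

9.45%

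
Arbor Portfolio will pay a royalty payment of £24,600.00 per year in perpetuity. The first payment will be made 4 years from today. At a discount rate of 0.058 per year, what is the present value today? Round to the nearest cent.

Value at end of year 3: C / r = £24,600.00 / 0.058 = £424,137.9310
Discount to today: PV = £424,137.9310 / (1 + 0.058)^3 = £424,137.9310 / 1.184287 = £358,137.76

£358137.76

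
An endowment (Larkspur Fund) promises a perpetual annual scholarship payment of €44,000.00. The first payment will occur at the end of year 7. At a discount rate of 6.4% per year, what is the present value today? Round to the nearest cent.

Value at end of year 6: C / r = €44,000.00 / 0.064 = €687,500.0000
Discount to today: PV = €687,500.0000 / (1 + 0.064)^6 = €687,500.0000 / 1.450941 = €473,830.42

€473830.42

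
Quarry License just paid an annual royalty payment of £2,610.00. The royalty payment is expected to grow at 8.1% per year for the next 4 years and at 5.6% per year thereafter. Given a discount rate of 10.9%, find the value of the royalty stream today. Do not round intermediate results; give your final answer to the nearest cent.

D_1 = 2821.41000
D_2 = 3049.94421
D_3 = 3296.98969
D_4 = 3564.04586
Terminal value at year 4: TV = D_4×(1+g_2)/(r−g_2) = 3763.63242/0.053 = 71011.93253
P_0 = D_1/(1+r)^1 + D_2/(1+r)^2 + D_3/(1+r)^3 + D_4/(1+r)^4 + TV/(1+r)^4
    = 2544.10280 + 2479.86936 + 2417.25769 + 2356.22684 + 46946.70834 = 56744.16502

£56744.17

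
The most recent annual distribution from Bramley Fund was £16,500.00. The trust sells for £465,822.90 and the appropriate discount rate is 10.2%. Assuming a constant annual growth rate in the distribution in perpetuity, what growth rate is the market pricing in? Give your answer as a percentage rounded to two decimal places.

6.43%

P = D₀(1+g)/(r−g) ⇒ P(r−g) = D₀(1+g) ⇒ g(P+D₀) = P·r − D₀
g = (P·r − D₀)/(P + D₀) = (£465,822.90×0.102 − £16,500.00) / (£465,822.90 + £16,500.00) = 0.064301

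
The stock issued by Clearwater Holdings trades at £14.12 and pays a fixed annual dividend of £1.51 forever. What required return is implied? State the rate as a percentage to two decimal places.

10.69%

P = C/r ⇒ r = C/P = £1.51/£14.12 = 0.106941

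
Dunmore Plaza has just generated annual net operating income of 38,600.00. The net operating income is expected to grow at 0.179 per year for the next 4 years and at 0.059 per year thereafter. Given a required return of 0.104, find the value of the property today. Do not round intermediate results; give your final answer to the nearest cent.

1364009.00

D_1 = 45509.40000
D_2 = 53655.58260
D_3 = 63259.93189
D_4 = 74583.45969
Terminal value at year 4: TV = D_4×(1+g_2)/(r−g_2) = 78983.88381/0.045 = 1755197.41811
P_0 = D_1/(1+r)^1 + D_2/(1+r)^2 + D_3/(1+r)^3 + D_4/(1+r)^4 + TV/(1+r)^4
    = 41222.28261 + 44022.70942 + 47013.38261 + 50207.22654 + 1181543.39785 = 1364008.99903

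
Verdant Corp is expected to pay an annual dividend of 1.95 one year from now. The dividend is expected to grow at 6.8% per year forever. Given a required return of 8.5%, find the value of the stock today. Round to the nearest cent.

Growing perpetuity: P = D₁ / (r − g) = 1.9500 / (0.085 − 0.068) = 114.71

114.71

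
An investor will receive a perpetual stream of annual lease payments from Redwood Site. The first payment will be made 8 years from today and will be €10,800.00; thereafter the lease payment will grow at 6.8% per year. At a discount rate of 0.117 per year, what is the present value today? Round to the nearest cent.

Value at end of year 7: C₁ / (r − g) = €10,800.00 / (0.117 − 0.068) = €220,408.1633
Discount to today: PV = €220,408.1633 / (1 + 0.117)^7 = €220,408.1633 / 2.169563 = €101,591.05

€101591.05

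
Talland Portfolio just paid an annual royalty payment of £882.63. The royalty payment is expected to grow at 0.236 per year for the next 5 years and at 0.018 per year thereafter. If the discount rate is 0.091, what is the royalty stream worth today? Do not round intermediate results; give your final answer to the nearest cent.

£29487.92

D_1 = 1090.93068
D_2 = 1348.39032
D_3 = 1666.61044
D_4 = 2059.93050
D_5 = 2546.07410
Terminal value at year 5: TV = D_5×(1+g_2)/(r−g_2) = 2591.90343/0.073 = 35505.52645
P_0 = D_1/(1+r)^1 + D_2/(1+r)^2 + D_3/(1+r)^3 + D_4/(1+r)^4 + D_5/(1+r)^5 + TV/(1+r)^5
    = 999.93646 + 1132.83361 + 1283.39353 + 1453.96370 + 1647.20361 + 22970.59282 = 29487.92373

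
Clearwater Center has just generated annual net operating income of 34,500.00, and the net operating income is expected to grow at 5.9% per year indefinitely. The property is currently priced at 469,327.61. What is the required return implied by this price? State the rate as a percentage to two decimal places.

D₁ = 34,500.00 × 1.059 = 36,535.5000
P = D₁/(r − g) ⇒ r = D₁/P + g = 36,535.5000/469,327.61 + 0.059 = 0.077846 + 0.059 = 0.136846

13.68%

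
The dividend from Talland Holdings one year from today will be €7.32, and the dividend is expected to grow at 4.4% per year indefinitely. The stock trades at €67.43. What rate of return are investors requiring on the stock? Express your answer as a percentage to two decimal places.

P = D₁/(r − g) ⇒ r = D₁/P + g = €7.3200/€67.43 + 0.044 = 0.108557 + 0.044 = 0.152557

15.26%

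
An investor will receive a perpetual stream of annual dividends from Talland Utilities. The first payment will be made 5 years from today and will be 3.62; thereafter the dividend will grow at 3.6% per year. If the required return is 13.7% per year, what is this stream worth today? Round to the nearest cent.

21.45

Value at end of year 4: C₁ / (r − g) = 3.62 / (0.137 − 0.036) = 35.8416
Discount to today: PV = 35.8416 / (1 + 0.137)^4 = 35.8416 / 1.671252 = 21.45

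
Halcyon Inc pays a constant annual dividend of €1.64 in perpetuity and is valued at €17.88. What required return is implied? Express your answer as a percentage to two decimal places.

9.17%

P = C/r ⇒ r = C/P = €1.64/€17.88 = 0.091723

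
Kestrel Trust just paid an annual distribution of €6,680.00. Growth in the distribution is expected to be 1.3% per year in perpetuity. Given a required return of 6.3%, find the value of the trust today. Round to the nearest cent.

D₁ = D₀ × (1 + g) = €6,680.00 × 1.013 = €6,766.8400
Growing perpetuity: P = D₁ / (r − g) = €6,766.8400 / (0.063 − 0.013) = €135,336.80

€135336.80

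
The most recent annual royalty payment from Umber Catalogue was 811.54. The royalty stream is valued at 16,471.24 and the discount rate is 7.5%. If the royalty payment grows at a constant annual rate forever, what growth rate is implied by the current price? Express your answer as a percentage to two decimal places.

2.45%

P = D₀(1+g)/(r−g) ⇒ P(r−g) = D₀(1+g) ⇒ g(P+D₀) = P·r − D₀
g = (P·r − D₀)/(P + D₀) = (16,471.24×0.075 − 811.54) / (16,471.24 + 811.54) = 0.024522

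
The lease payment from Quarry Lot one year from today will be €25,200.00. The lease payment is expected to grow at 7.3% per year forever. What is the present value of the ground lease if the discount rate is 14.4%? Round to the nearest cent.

Growing perpetuity: P = D₁ / (r − g) = €25,200.0000 / (0.144 − 0.073) = €354,929.58

€354929.58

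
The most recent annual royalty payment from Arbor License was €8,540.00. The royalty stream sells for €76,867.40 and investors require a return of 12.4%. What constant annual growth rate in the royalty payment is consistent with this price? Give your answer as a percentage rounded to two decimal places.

1.16%

P = D₀(1+g)/(r−g) ⇒ P(r−g) = D₀(1+g) ⇒ g(P+D₀) = P·r − D₀
g = (P·r − D₀)/(P + D₀) = (€76,867.40×0.124 − €8,540.00) / (€76,867.40 + €8,540.00) = 0.011610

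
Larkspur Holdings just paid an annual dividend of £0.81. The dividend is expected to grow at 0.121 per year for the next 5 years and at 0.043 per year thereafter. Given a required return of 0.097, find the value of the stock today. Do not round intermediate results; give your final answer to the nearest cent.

D_1 = 0.90801
D_2 = 1.01788
D_3 = 1.14104
D_4 = 1.27911
D_5 = 1.43388
Terminal value at year 5: TV = D_5×(1+g_2)/(r−g_2) = 1.49554/0.054 = 27.69514
P_0 = D_1/(1+r)^1 + D_2/(1+r)^2 + D_3/(1+r)^3 + D_4/(1+r)^4 + D_5/(1+r)^5 + TV/(1+r)^5
    = 0.82772 + 0.84583 + 0.86433 + 0.88324 + 0.90257 + 17.43293 = 21.75663

£21.76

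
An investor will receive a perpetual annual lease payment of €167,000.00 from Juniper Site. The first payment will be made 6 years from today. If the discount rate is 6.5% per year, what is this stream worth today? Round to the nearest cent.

Value at end of year 5: C / r = €167,000.00 / 0.065 = €2,569,230.7692
Discount to today: PV = €2,569,230.7692 / (1 + 0.065)^5 = €2,569,230.7692 / 1.370087 = €1,875,232.30

€1875232.30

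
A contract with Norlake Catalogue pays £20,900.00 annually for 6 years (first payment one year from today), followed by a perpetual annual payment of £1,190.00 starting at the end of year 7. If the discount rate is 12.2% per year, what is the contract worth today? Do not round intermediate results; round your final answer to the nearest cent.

£90332.99

PV of 6-year annuity: £20,900.00 × [1 − (1+0.122)^−6] / 0.122 = 85443.87751
Perpetuity value at year 6: £1,190.00 / 0.122 = 9754.09836
PV of perpetuity: 9754.09836 / (1+0.122)^6 = 4889.11203
Total PV = 85443.87751 + 4889.11203 = 90332.98954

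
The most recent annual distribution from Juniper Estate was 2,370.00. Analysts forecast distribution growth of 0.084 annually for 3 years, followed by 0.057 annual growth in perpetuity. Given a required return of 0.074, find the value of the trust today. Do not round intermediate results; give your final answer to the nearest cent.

158756.06

D_1 = 2569.08000
D_2 = 2784.88272
D_3 = 3018.81287
Terminal value at year 3: TV = D_3×(1+g_2)/(r−g_2) = 3190.88520/0.017 = 187699.12953
P_0 = D_1/(1+r)^1 + D_2/(1+r)^2 + D_3/(1+r)^3 + TV/(1+r)^3
    = 2392.06704 + 2414.33954 + 2436.81943 + 151512.83150 = 158756.05751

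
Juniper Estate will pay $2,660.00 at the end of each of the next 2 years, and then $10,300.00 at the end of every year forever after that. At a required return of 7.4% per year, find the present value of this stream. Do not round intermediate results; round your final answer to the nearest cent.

PV of 2-year annuity: $2,660.00 × [1 − (1+0.074)^−2] / 0.074 = 4782.79565
Perpetuity value at year 2: $10,300.00 / 0.074 = 139189.18919
PV of perpetuity: 139189.18919 / (1+0.074)^2 = 120669.34136
Total PV = 4782.79565 + 120669.34136 = 125452.13701

$125452.14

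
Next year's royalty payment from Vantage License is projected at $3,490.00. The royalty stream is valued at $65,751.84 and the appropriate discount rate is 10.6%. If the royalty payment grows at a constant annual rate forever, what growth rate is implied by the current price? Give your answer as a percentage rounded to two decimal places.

P = D₁/(r−g) ⇒ g = r − D₁/P = 0.106 − $3,490.00/$65,751.84 = 0.052922

5.29%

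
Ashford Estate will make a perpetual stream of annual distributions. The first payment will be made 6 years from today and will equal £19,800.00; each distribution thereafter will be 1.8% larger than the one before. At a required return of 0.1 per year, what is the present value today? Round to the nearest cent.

Value at end of year 5: C₁ / (r − g) = £19,800.00 / (0.1 − 0.018) = £241,463.4146
Discount to today: PV = £241,463.4146 / (1 + 0.1)^5 = £241,463.4146 / 1.610510 = £149,929.78

£149929.78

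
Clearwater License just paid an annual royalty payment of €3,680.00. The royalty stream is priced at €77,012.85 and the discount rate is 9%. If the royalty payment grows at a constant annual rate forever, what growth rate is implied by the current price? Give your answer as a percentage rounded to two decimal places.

P = D₀(1+g)/(r−g) ⇒ P(r−g) = D₀(1+g) ⇒ g(P+D₀) = P·r − D₀
g = (P·r − D₀)/(P + D₀) = (€77,012.85×0.09 − €3,680.00) / (€77,012.85 + €3,680.00) = 0.040291

4.03%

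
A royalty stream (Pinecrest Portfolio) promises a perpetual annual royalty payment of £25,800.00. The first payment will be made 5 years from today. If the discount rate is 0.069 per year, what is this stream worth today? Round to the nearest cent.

Value at end of year 4: C / r = £25,800.00 / 0.069 = £373,913.0435
Discount to today: PV = £373,913.0435 / (1 + 0.069)^4 = £373,913.0435 / 1.305903 = £286,325.35

£286325.35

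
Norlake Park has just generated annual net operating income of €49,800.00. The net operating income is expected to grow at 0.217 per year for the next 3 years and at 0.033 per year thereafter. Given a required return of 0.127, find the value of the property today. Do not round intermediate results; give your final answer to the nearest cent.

€863688.32

D_1 = 60606.60000
D_2 = 73758.23220
D_3 = 89763.76859
Terminal value at year 3: TV = D_3×(1+g_2)/(r−g_2) = 92725.97295/0.094 = 986446.52075
P_0 = D_1/(1+r)^1 + D_2/(1+r)^2 + D_3/(1+r)^3 + TV/(1+r)^3
    = 53776.92990 + 58071.44959 + 62708.92117 + 689131.01665 = 863688.31731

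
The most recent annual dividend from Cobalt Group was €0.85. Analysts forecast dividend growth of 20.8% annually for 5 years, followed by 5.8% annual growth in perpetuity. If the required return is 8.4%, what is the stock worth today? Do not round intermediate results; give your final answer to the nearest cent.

D_1 = 1.02680
D_2 = 1.24037
D_3 = 1.49837
D_4 = 1.81003
D_5 = 2.18652
Terminal value at year 5: TV = D_5×(1+g_2)/(r−g_2) = 2.31334/0.026 = 88.97457
P_0 = D_1/(1+r)^1 + D_2/(1+r)^2 + D_3/(1+r)^3 + D_4/(1+r)^4 + D_5/(1+r)^5 + TV/(1+r)^5
    = 0.94723 + 1.05559 + 1.17634 + 1.31090 + 1.46086 + 59.44557 = 65.39648

€65.40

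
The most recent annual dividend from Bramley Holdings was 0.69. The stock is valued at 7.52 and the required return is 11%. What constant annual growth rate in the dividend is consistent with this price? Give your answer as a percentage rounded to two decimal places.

1.67%

P = D₀(1+g)/(r−g) ⇒ P(r−g) = D₀(1+g) ⇒ g(P+D₀) = P·r − D₀
g = (P·r − D₀)/(P + D₀) = (7.52×0.11 − 0.69) / (7.52 + 0.69) = 0.016711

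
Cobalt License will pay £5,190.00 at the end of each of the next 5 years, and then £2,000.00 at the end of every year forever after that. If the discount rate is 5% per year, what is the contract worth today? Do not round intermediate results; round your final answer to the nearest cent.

£53811.03

PV of 5-year annuity: £5,190.00 × [1 − (1+0.05)^−5] / 0.05 = 22469.98392
Perpetuity value at year 5: £2,000.00 / 0.05 = 40000.00000
PV of perpetuity: 40000.00000 / (1+0.05)^5 = 31341.04666
Total PV = 22469.98392 + 31341.04666 = 53811.03058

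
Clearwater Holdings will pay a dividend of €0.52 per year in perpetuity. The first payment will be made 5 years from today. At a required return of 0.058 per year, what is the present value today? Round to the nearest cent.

€7.16

Value at end of year 4: C / r = €0.52 / 0.058 = €8.9655
Discount to today: PV = €8.9655 / (1 + 0.058)^4 = €8.9655 / 1.252976 = €7.16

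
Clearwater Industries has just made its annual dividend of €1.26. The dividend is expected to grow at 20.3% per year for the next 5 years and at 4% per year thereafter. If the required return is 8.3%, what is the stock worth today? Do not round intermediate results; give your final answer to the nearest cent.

D_1 = 1.51578
D_2 = 1.82348
D_3 = 2.19365
D_4 = 2.63896
D_5 = 3.17467
Terminal value at year 5: TV = D_5×(1+g_2)/(r−g_2) = 3.30166/0.043 = 76.78273
P_0 = D_1/(1+r)^1 + D_2/(1+r)^2 + D_3/(1+r)^3 + D_4/(1+r)^4 + D_5/(1+r)^5 + TV/(1+r)^5
    = 1.39961 + 1.55469 + 1.72696 + 1.91831 + 2.13087 + 51.53725 = 60.26770

€60.27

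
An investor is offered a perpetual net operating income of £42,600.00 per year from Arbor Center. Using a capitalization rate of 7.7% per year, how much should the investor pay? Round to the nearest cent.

£553246.75

Level perpetuity: PV = C / r = £42,600.00 / 0.077 = £553,246.75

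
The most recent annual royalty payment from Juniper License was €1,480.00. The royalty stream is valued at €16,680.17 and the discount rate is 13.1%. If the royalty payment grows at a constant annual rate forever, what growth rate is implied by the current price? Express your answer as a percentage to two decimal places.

3.88%

P = D₀(1+g)/(r−g) ⇒ P(r−g) = D₀(1+g) ⇒ g(P+D₀) = P·r − D₀
g = (P·r − D₀)/(P + D₀) = (€16,680.17×0.131 − €1,480.00) / (€16,680.17 + €1,480.00) = 0.038827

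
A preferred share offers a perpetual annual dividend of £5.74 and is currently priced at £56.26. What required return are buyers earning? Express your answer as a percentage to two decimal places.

10.20%

P = C/r ⇒ r = C/P = £5.74/£56.26 = 0.102026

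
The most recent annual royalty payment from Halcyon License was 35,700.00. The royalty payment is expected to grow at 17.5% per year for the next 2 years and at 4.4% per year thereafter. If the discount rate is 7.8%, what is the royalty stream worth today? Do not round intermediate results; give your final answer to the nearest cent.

1383676.95

D_1 = 41947.50000
D_2 = 49288.31250
Terminal value at year 2: TV = D_2×(1+g_2)/(r−g_2) = 51456.99825/0.034 = 1513441.12500
P_0 = D_1/(1+r)^1 + D_2/(1+r)^2 + TV/(1+r)^2
    = 38912.33766 + 42413.72612 + 1302350.88427 = 1383676.94805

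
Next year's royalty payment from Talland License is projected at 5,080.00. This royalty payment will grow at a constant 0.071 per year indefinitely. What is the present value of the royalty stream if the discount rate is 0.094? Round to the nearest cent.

220869.57

Growing perpetuity: P = D₁ / (r − g) = 5,080.0000 / (0.094 − 0.071) = 220,869.57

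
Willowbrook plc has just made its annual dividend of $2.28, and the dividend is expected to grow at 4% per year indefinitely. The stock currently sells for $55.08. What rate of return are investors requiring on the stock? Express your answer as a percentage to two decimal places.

8.31%

D₁ = $2.28 × 1.04 = $2.3712
P = D₁/(r − g) ⇒ r = D₁/P + g = $2.3712/$55.08 + 0.04 = 0.043050 + 0.04 = 0.083050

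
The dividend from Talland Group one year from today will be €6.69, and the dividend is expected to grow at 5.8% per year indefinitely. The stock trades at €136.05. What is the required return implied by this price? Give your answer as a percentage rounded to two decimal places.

10.72%

P = D₁/(r − g) ⇒ r = D₁/P + g = €6.6900/€136.05 + 0.058 = 0.049173 + 0.058 = 0.107173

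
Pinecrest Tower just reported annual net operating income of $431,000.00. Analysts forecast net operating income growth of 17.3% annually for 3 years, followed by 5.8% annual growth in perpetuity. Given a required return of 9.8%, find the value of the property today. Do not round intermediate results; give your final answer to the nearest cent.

D_1 = 505563.00000
D_2 = 593025.39900
D_3 = 695618.79303
Terminal value at year 3: TV = D_3×(1+g_2)/(r−g_2) = 735964.68302/0.04 = 18399117.07556
P_0 = D_1/(1+r)^1 + D_2/(1+r)^2 + D_3/(1+r)^3 + TV/(1+r)^3
    = 460439.89071 + 491890.70292 + 525489.79465 + 13899205.06841 = 15377025.45668

$15377025.46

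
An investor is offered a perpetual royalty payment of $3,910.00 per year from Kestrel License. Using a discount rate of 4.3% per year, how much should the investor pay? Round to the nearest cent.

$90930.23

Level perpetuity: PV = C / r = $3,910.00 / 0.043 = $90,930.23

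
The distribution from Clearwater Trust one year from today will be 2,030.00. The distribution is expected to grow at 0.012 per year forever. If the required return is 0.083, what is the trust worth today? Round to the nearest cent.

Growing perpetuity: P = D₁ / (r − g) = 2,030.0000 / (0.083 − 0.012) = 28,591.55

28591.55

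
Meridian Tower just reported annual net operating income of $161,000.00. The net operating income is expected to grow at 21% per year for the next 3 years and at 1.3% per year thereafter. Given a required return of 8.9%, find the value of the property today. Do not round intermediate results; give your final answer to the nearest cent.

D_1 = 194810.00000
D_2 = 235720.10000
D_3 = 285221.32100
Terminal value at year 3: TV = D_3×(1+g_2)/(r−g_2) = 288929.19817/0.076 = 3801699.97596
P_0 = D_1/(1+r)^1 + D_2/(1+r)^2 + D_3/(1+r)^3 + TV/(1+r)^3
    = 178888.88889 + 198765.43210 + 220850.48011 + 2943704.42567 = 3542209.22677

$3542209.23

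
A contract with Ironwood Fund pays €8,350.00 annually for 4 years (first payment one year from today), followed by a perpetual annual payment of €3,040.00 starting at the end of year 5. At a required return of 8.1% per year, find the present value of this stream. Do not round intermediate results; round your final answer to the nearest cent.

PV of 4-year annuity: €8,350.00 × [1 − (1+0.081)^−4] / 0.081 = 27594.81094
Perpetuity value at year 4: €3,040.00 / 0.081 = 37530.86420
PV of perpetuity: 37530.86420 / (1+0.081)^4 = 27484.37016
Total PV = 27594.81094 + 27484.37016 = 55079.18109

€55079.18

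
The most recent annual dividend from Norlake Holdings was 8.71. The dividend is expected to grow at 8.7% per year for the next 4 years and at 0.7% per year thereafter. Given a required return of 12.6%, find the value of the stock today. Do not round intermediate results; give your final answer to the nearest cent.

95.94

D_1 = 9.46777
D_2 = 10.29147
D_3 = 11.18682
D_4 = 12.16008
Terminal value at year 4: TV = D_4×(1+g_2)/(r−g_2) = 12.24520/0.119 = 102.90082
P_0 = D_1/(1+r)^1 + D_2/(1+r)^2 + D_3/(1+r)^3 + D_4/(1+r)^4 + TV/(1+r)^4
    = 8.40832 + 8.11709 + 7.83595 + 7.56454 + 64.01257 = 95.93848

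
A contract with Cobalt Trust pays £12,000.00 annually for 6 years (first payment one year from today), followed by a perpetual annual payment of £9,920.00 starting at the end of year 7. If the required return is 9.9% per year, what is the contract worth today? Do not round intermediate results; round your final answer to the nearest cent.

£109287.57

PV of 6-year annuity: £12,000.00 × [1 − (1+0.099)^−6] / 0.099 = 52416.64252
Perpetuity value at year 6: £9,920.00 / 0.099 = 100202.02020
PV of perpetuity: 100202.02020 / (1+0.099)^6 = 56870.92905
Total PV = 52416.64252 + 56870.92905 = 109287.57157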